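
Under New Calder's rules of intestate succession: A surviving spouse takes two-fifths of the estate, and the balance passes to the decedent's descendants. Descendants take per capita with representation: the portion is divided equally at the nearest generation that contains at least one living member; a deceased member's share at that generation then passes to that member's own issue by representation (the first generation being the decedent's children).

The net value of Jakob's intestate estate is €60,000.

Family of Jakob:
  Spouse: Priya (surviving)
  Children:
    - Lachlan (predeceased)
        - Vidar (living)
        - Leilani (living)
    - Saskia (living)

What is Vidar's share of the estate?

Vidar receives €9,000.

Priya takes two-fifths of €60,000 = €24,000. The remaining €36,000 passes to the descendants.
The descendants' portion (€36,000) is divided into 2 shares of €18,000: Saskia takes €18,000; Lachlan's €18,000 share passes to Lachlan's issue.
Lachlan's share (€18,000) is divided into 2 shares of €9,000: Vidar and Leilani each take €9,000.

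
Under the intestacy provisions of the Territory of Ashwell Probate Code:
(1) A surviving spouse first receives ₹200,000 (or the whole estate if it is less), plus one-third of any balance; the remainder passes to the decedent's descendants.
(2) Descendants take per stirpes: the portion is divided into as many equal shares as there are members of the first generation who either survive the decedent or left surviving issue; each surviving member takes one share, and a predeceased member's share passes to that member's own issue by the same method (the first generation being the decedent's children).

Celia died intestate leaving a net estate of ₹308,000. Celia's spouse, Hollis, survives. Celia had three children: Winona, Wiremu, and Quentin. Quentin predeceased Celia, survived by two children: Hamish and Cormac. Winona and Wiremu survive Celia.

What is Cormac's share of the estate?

Cormac receives ₹12,000.

Hollis first takes ₹200,000, leaving a balance of ₹108,000. Hollis then takes one-third of the balance (₹36,000), for a total of ₹236,000. The remaining ₹72,000 passes to the descendants.
The descendants' portion (₹72,000) is divided into 3 shares of ₹24,000: Winona and Wiremu each take ₹24,000; Quentin's ₹24,000 share passes to Quentin's issue.
Quentin's share (₹24,000) is divided into 2 shares of ₹12,000: Hamish and Cormac each take ₹12,000.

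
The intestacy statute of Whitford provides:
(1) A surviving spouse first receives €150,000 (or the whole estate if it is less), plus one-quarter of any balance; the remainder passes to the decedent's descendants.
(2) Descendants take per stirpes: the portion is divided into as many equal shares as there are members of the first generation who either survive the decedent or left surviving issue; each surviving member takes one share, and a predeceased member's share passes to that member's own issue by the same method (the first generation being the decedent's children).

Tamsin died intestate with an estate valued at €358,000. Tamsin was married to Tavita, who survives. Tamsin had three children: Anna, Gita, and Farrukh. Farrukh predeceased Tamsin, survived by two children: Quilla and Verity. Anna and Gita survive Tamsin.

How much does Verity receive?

Verity receives €26,000.

Tavita first takes €150,000, leaving a balance of €208,000. Tavita then takes one-quarter of the balance (€52,000), for a total of €202,000. The remaining €156,000 passes to the descendants.
The descendants' portion (€156,000) is divided into 3 shares of €52,000: Anna and Gita each take €52,000; Farrukh's €52,000 share passes to Farrukh's issue.
Farrukh's share (€52,000) is divided into 2 shares of €26,000: Quilla and Verity each take €26,000.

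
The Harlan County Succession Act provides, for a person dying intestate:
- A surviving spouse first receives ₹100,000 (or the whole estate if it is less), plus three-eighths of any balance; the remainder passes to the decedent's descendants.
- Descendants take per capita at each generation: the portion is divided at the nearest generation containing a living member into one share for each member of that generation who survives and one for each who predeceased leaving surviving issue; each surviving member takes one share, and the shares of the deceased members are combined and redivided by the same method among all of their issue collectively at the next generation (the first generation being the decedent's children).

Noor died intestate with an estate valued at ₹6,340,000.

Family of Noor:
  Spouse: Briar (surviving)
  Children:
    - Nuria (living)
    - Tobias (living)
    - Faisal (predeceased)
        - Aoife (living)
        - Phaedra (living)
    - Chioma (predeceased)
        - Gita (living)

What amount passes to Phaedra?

Phaedra receives ₹650,000.

Briar first takes ₹100,000, leaving a balance of ₹6,240,000. Briar then takes three-eighths of the balance (₹2,340,000), for a total of ₹2,440,000. The remaining ₹3,900,000 passes to the descendants.
The descendants' portion (₹3,900,000) is divided at the children's generation into 4 shares of ₹975,000. Nuria and Tobias each take ₹975,000. The 2 shares of the deceased (Faisal and Chioma) are combined into a pool of ₹1,950,000.
That pool (₹1,950,000) is divided at the grandchildren's generation equally among Aoife, Phaedra, and Gita: ₹650,000 each.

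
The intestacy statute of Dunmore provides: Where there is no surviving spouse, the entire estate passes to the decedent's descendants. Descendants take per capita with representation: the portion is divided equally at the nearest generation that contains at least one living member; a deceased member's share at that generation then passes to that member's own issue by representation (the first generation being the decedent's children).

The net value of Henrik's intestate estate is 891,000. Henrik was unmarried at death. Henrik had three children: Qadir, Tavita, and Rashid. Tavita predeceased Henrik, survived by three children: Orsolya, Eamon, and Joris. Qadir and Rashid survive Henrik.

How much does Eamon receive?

The entire 891,000 passes to the descendants.
That amount (891,000) is divided into 3 shares of 297,000: Qadir and Rashid each take 297,000; Tavita's 297,000 share passes to Tavita's issue.
Tavita's share (297,000) is divided into 3 shares of 99,000: Orsolya, Eamon, and Joris each take 99,000.

Eamon receives 99,000.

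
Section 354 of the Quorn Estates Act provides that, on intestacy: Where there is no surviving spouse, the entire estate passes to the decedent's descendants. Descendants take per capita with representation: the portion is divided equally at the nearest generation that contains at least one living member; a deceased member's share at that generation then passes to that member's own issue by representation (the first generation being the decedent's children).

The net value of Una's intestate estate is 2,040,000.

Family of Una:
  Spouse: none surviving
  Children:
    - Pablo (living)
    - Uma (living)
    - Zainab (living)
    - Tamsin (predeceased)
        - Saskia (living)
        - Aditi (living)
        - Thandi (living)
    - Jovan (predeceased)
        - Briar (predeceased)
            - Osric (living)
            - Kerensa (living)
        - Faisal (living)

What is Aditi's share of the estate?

The entire 2,040,000 passes to the descendants.
That amount (2,040,000) is divided into 5 shares of 408,000: Pablo, Uma, and Zainab each take 408,000; Tamsin's 408,000 share passes to Tamsin's issue; Jovan's 408,000 share passes to Jovan's issue.
Tamsin's share (408,000) is divided into 3 shares of 136,000: Saskia, Aditi, and Thandi each take 136,000.
Jovan's share (408,000) is divided into 2 shares of 204,000: Faisal takes 204,000; Briar's 204,000 share passes to Briar's issue.
Briar's share (204,000) is divided into 2 shares of 102,000: Osric and Kerensa each take 102,000.

Aditi receives 136,000.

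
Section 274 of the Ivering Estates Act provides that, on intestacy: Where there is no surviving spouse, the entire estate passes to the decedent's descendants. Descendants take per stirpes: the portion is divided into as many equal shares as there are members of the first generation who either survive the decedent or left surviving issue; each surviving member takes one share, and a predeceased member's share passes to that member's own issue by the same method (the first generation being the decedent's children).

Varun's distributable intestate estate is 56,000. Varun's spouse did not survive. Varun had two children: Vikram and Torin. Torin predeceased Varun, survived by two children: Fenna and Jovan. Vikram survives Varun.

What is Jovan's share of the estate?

The entire 56,000 passes to the descendants.
That amount (56,000) is divided into 2 shares of 28,000: Vikram takes 28,000; Torin's 28,000 share passes to Torin's issue.
Torin's share (28,000) is divided into 2 shares of 14,000: Fenna and Jovan each take 14,000.

Jovan receives 14,000.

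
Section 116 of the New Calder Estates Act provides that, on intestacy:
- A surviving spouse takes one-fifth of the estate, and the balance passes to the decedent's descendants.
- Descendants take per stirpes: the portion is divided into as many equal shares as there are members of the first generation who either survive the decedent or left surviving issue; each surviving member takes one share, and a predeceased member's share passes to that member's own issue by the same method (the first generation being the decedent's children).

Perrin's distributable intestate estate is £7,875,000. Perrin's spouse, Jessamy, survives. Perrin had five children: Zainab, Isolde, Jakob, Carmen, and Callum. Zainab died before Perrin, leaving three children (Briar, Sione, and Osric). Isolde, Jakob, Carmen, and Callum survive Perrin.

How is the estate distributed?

Jessamy: £1,575,000; Briar: £420,000; Sione: £420,000; Osric: £420,000; Isolde: £1,260,000; Jakob: £1,260,000; Carmen: £1,260,000; Callum: £1,260,000

Jessamy takes one-fifth of £7,875,000 = £1,575,000. The remaining £6,300,000 passes to the descendants.
The descendants' portion (£6,300,000) is divided into 5 shares of £1,260,000: Isolde, Jakob, Carmen, and Callum each take £1,260,000; Zainab's £1,260,000 share passes to Zainab's issue.
Zainab's share (£1,260,000) is divided into 3 shares of £420,000: Briar, Sione, and Osric each take £420,000.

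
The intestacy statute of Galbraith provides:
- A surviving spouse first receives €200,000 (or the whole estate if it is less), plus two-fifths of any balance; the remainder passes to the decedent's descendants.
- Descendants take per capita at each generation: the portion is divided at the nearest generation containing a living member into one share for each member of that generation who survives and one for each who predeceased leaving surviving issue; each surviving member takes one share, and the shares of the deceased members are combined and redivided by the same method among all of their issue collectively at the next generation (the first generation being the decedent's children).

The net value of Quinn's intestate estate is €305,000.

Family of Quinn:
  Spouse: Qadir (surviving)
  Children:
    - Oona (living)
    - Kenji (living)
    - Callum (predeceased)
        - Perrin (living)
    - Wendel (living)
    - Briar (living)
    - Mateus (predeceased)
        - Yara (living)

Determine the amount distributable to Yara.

Yara receives €10,500.

Qadir first takes €200,000, leaving a balance of €105,000. Qadir then takes two-fifths of the balance (€42,000), for a total of €242,000. The remaining €63,000 passes to the descendants.
The descendants' portion (€63,000) is divided at the children's generation into 6 shares of €10,500. Oona, Kenji, Wendel, and Briar each take €10,500. The 2 shares of the deceased (Callum and Mateus) are combined into a pool of €21,000.
That pool (€21,000) is divided at the grandchildren's generation equally among Perrin and Yara: €10,500 each.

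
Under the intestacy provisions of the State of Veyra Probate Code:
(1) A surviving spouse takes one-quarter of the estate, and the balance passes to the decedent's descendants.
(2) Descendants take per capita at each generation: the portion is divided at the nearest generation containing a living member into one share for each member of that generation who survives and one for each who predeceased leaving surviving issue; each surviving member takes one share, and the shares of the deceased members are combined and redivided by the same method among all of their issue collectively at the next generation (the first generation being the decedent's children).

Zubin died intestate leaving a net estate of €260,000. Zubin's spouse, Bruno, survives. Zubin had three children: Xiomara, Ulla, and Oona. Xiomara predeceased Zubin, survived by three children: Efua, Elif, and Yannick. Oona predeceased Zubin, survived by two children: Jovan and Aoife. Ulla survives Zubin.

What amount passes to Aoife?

Bruno takes one-quarter of €260,000 = €65,000. The remaining €195,000 passes to the descendants.
The descendants' portion (€195,000) is divided at the children's generation into 3 shares of €65,000. Ulla takes €65,000. The 2 shares of the deceased (Xiomara and Oona) are combined into a pool of €130,000.
That pool (€130,000) is divided at the grandchildren's generation equally among Efua, Elif, Yannick, Jovan, and Aoife: €26,000 each.

Aoife receives €26,000.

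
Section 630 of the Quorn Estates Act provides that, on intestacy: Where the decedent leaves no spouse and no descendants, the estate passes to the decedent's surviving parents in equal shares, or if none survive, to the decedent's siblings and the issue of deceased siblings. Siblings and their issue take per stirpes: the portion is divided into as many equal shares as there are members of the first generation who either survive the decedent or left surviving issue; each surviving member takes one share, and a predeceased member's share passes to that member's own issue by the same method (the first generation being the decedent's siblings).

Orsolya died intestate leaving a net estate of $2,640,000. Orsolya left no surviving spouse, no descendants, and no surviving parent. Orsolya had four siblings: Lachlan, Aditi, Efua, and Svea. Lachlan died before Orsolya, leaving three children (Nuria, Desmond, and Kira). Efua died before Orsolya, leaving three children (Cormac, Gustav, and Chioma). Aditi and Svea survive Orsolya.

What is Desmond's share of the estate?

Desmond receives $220,000.

The entire $2,640,000 passes to the siblings and their issue.
That amount ($2,640,000) is divided into 4 shares of $660,000: Aditi and Svea each take $660,000; Lachlan's $660,000 share passes to Lachlan's issue; Efua's $660,000 share passes to Efua's issue.
Lachlan's share ($660,000) is divided into 3 shares of $220,000: Nuria, Desmond, and Kira each take $220,000.
Efua's share ($660,000) is divided into 3 shares of $220,000: Cormac, Gustav, and Chioma each take $220,000.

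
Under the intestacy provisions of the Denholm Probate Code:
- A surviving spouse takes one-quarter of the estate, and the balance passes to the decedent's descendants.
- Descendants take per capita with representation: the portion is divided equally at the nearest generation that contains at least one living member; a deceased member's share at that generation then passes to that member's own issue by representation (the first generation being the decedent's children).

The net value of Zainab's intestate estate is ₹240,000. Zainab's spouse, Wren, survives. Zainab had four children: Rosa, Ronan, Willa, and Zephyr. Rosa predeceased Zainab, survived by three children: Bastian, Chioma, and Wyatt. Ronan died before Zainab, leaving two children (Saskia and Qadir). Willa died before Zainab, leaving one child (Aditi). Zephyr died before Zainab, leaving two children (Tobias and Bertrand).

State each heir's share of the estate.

Wren takes one-quarter of ₹240,000 = ₹60,000. The remaining ₹180,000 passes to the descendants.
No child survives, so the initial division is made at the grandchildren's generation.
The descendants' portion (₹180,000) is divided into 8 shares of ₹22,500: Bastian, Chioma, Wyatt, Saskia, Qadir, Aditi, Tobias, and Bertrand each take ₹22,500.

Wren: ₹60,000; Bastian: ₹22,500; Chioma: ₹22,500; Wyatt: ₹22,500; Saskia: ₹22,500; Qadir: ₹22,500; Aditi: ₹22,500; Tobias: ₹22,500; Bertrand: ₹22,500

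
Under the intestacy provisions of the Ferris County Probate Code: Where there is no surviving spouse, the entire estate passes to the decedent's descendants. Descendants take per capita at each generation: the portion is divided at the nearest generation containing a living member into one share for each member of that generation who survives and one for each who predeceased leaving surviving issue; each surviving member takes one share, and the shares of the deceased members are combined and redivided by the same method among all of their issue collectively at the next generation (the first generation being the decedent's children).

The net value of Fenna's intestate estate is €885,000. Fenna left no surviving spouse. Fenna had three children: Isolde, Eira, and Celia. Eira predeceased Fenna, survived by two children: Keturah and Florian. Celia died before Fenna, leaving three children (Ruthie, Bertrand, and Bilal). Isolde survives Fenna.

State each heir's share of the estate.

The entire €885,000 passes to the descendants.
That amount (€885,000) is divided at the children's generation into 3 shares of €295,000. Isolde takes €295,000. The 2 shares of the deceased (Eira and Celia) are combined into a pool of €590,000.
That pool (€590,000) is divided at the grandchildren's generation equally among Keturah, Florian, Ruthie, Bertrand, and Bilal: €118,000 each.

Isolde: €295,000; Keturah: €118,000; Florian: €118,000; Ruthie: €118,000; Bertrand: €118,000; Bilal: €118,000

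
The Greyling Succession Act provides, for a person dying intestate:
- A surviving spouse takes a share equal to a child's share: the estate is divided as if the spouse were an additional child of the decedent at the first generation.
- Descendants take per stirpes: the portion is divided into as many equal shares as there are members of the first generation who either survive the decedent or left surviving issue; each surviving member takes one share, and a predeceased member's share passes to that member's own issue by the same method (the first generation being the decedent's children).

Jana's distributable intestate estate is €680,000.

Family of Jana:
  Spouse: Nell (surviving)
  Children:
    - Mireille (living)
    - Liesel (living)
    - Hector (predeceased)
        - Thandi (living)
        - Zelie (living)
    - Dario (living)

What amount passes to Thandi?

Thandi receives €68,000.

The spouse counts as an additional share at the children's level, so there are 5 primary shares of €136,000. Nell takes one such share (€136,000).
The children's combined portion (€544,000) is divided into 4 shares of €136,000: Mireille, Liesel, and Dario each take €136,000; Hector's €136,000 share passes to Hector's issue.
Hector's share (€136,000) is divided into 2 shares of €68,000: Thandi and Zelie each take €68,000.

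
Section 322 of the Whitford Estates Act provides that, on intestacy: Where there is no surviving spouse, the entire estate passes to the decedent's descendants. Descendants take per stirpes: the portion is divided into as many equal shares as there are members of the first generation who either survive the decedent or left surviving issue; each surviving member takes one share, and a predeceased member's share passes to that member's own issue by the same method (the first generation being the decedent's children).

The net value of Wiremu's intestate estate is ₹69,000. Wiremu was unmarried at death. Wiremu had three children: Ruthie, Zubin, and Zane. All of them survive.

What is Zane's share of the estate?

The entire ₹69,000 passes to the descendants.
That amount (₹69,000) is divided into 3 shares of ₹23,000: Ruthie, Zubin, and Zane each take ₹23,000.

Zane receives ₹23,000.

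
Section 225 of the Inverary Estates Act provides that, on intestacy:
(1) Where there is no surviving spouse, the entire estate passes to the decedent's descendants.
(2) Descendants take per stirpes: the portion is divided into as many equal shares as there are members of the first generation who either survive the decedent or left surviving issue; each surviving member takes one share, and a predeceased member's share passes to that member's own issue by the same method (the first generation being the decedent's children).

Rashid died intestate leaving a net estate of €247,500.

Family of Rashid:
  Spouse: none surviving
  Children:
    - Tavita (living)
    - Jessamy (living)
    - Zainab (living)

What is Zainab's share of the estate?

The entire €247,500 passes to the descendants.
That amount (€247,500) is divided into 3 shares of €82,500: Tavita, Jessamy, and Zainab each take €82,500.

Zainab receives €82,500.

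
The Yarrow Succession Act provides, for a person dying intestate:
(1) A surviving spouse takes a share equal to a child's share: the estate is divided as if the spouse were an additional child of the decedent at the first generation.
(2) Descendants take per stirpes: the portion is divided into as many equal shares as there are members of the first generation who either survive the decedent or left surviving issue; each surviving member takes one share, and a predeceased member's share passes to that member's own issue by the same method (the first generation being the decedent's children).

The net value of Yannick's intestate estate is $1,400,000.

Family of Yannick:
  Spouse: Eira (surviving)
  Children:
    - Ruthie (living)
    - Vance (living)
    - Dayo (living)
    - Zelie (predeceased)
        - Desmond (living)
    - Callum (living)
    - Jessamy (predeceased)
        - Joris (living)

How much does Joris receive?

Joris receives $200,000.

The spouse counts as an additional share at the children's level, so there are 7 primary shares of $200,000. Eira takes one such share ($200,000).
The children's combined portion ($1,200,000) is divided into 6 shares of $200,000: Ruthie, Vance, Dayo, and Callum each take $200,000; Zelie's $200,000 share passes to Zelie's issue; Jessamy's $200,000 share passes to Jessamy's issue.
Zelie's share ($200,000) passes entirely to Desmond.
Jessamy's share ($200,000) passes entirely to Joris.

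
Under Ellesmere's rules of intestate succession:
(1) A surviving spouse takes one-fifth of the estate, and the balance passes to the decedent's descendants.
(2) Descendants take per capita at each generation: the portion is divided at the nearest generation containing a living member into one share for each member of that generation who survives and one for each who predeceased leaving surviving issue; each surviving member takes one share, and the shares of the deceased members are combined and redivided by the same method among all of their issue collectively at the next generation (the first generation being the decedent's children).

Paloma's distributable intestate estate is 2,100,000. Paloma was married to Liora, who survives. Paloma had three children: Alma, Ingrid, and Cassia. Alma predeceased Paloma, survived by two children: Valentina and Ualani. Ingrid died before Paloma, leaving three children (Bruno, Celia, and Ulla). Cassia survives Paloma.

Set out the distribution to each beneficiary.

Liora takes one-fifth of 2,100,000 = 420,000. The remaining 1,680,000 passes to the descendants.
The descendants' portion (1,680,000) is divided at the children's generation into 3 shares of 560,000. Cassia takes 560,000. The 2 shares of the deceased (Alma and Ingrid) are combined into a pool of 1,120,000.
That pool (1,120,000) is divided at the grandchildren's generation equally among Valentina, Ualani, Bruno, Celia, and Ulla: 224,000 each.

Liora: 420,000; Valentina: 224,000; Ualani: 224,000; Bruno: 224,000; Celia: 224,000; Ulla: 224,000; Cassia: 560,000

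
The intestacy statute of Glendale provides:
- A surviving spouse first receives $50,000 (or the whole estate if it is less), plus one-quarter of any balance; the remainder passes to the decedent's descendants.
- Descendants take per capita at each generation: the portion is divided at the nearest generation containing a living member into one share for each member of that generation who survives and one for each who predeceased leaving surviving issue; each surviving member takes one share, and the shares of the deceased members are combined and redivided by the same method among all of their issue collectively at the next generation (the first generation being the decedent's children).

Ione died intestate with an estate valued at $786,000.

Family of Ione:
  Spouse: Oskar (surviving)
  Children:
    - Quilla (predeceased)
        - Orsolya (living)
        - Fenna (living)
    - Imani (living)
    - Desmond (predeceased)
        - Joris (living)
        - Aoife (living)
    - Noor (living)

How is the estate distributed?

Oskar: $234,000; Orsolya: $69,000; Fenna: $69,000; Imani: $138,000; Joris: $69,000; Aoife: $69,000; Noor: $138,000

Oskar first takes $50,000, leaving a balance of $736,000. Oskar then takes one-quarter of the balance ($184,000), for a total of $234,000. The remaining $552,000 passes to the descendants.
The descendants' portion ($552,000) is divided at the children's generation into 4 shares of $138,000. Imani and Noor each take $138,000. The 2 shares of the deceased (Quilla and Desmond) are combined into a pool of $276,000.
That pool ($276,000) is divided at the grandchildren's generation equally among Orsolya, Fenna, Joris, and Aoife: $69,000 each.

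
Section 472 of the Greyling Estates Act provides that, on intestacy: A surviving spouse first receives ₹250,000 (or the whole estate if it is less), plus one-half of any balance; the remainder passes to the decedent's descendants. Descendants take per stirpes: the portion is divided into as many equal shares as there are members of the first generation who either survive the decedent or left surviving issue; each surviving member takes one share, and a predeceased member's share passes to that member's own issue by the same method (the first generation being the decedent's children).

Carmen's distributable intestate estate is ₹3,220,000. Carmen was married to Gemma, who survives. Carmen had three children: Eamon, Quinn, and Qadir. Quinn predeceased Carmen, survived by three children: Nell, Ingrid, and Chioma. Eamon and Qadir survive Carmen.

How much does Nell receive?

Gemma first takes ₹250,000, leaving a balance of ₹2,970,000. Gemma then takes one-half of the balance (₹1,485,000), for a total of ₹1,735,000. The remaining ₹1,485,000 passes to the descendants.
The descendants' portion (₹1,485,000) is divided into 3 shares of ₹495,000: Eamon and Qadir each take ₹495,000; Quinn's ₹495,000 share passes to Quinn's issue.
Quinn's share (₹495,000) is divided into 3 shares of ₹165,000: Nell, Ingrid, and Chioma each take ₹165,000.

Nell receives ₹165,000.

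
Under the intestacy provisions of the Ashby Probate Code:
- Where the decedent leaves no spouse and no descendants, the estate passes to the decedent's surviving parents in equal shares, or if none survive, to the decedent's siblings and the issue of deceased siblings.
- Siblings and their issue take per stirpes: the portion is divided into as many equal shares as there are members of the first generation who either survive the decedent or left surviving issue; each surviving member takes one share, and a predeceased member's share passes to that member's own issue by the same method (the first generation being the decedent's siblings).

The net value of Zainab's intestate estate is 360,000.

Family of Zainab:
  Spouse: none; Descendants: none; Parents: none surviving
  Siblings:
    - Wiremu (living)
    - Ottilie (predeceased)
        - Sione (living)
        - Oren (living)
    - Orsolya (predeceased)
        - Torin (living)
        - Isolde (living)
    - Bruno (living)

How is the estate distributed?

Wiremu: 90,000; Sione: 45,000; Oren: 45,000; Torin: 45,000; Isolde: 45,000; Bruno: 90,000

The entire 360,000 passes to the siblings and their issue.
That amount (360,000) is divided into 4 shares of 90,000: Wiremu and Bruno each take 90,000; Ottilie's 90,000 share passes to Ottilie's issue; Orsolya's 90,000 share passes to Orsolya's issue.
Ottilie's share (90,000) is divided into 2 shares of 45,000: Sione and Oren each take 45,000.
Orsolya's share (90,000) is divided into 2 shares of 45,000: Torin and Isolde each take 45,000.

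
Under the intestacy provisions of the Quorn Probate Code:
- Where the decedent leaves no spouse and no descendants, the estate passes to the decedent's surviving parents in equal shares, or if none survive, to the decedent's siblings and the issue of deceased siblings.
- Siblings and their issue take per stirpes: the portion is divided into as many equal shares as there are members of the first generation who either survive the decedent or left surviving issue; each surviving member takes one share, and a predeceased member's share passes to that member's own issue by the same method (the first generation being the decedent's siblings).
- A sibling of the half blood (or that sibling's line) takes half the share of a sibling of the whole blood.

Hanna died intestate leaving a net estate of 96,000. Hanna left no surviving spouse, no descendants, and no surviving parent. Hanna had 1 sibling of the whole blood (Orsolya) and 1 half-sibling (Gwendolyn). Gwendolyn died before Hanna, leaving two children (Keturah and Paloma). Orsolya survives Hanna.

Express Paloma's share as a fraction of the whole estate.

The entire 96,000 passes to the siblings and their issue.
Counting each half-blood sibling's line as half a unit, there are 3/2 units in 96,000, so one unit is 64,000. Whole-blood lines (Orsolya) take 64,000 each; half-blood lines (Gwendolyn) take 32,000 each.
Gwendolyn's share (32,000) is divided into 2 shares of 16,000: Keturah and Paloma each take 16,000.

Paloma receives 1/6 of the estate.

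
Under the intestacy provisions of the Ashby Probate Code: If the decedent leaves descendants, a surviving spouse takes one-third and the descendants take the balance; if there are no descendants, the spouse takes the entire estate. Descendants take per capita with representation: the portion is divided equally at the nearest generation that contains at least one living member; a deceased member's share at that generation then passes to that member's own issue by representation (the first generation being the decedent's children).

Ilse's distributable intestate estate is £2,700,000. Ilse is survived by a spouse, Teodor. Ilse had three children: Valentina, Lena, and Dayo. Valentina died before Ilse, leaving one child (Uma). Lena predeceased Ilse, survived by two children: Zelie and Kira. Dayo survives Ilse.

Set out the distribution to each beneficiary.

Teodor takes one-third of £2,700,000 = £900,000. The remaining £1,800,000 passes to the descendants.
The descendants' portion (£1,800,000) is divided into 3 shares of £600,000: Dayo takes £600,000; Valentina's £600,000 share passes to Valentina's issue; Lena's £600,000 share passes to Lena's issue.
Valentina's share (£600,000) passes entirely to Uma.
Lena's share (£600,000) is divided into 2 shares of £300,000: Zelie and Kira each take £300,000.

Teodor: £900,000; Uma: £600,000; Zelie: £300,000; Kira: £300,000; Dayo: £600,000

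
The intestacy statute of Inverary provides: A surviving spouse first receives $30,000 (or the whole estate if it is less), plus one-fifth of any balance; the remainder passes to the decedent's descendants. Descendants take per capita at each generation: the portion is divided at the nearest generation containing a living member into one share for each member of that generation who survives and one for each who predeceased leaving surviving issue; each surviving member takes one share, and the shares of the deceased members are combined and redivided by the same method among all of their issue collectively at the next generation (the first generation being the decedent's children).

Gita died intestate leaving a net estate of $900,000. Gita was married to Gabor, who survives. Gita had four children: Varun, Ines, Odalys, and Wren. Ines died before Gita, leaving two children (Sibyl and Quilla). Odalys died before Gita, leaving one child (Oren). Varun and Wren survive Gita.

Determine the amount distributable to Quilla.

Quilla receives $116,000.

Gabor first takes $30,000, leaving a balance of $870,000. Gabor then takes one-fifth of the balance ($174,000), for a total of $204,000. The remaining $696,000 passes to the descendants.
The descendants' portion ($696,000) is divided at the children's generation into 4 shares of $174,000. Varun and Wren each take $174,000. The 2 shares of the deceased (Ines and Odalys) are combined into a pool of $348,000.
That pool ($348,000) is divided at the grandchildren's generation equally among Sibyl, Quilla, and Oren: $116,000 each.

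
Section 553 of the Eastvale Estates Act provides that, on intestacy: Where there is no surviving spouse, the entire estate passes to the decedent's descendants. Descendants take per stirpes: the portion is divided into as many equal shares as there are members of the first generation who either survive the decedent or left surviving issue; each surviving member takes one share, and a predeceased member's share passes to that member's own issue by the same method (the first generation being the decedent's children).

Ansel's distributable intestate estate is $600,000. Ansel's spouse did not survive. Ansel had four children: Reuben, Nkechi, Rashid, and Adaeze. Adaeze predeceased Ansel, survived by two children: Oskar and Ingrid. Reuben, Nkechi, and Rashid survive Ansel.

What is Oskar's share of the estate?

Oskar receives $75,000.

The entire $600,000 passes to the descendants.
That amount ($600,000) is divided into 4 shares of $150,000: Reuben, Nkechi, and Rashid each take $150,000; Adaeze's $150,000 share passes to Adaeze's issue.
Adaeze's share ($150,000) is divided into 2 shares of $75,000: Oskar and Ingrid each take $75,000.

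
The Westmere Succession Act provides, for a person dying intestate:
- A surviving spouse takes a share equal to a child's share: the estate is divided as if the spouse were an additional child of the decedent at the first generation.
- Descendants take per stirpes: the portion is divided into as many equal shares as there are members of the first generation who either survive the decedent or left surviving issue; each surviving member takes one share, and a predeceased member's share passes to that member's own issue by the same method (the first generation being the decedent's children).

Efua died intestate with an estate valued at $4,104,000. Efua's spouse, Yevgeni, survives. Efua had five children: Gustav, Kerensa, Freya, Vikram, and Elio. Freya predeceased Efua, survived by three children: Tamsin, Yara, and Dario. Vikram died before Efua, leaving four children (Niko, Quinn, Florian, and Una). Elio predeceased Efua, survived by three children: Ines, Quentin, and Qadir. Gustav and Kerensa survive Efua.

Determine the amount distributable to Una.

The spouse counts as an additional share at the children's level, so there are 6 primary shares of $684,000. Yevgeni takes one such share ($684,000).
The children's combined portion ($3,420,000) is divided into 5 shares of $684,000: Gustav and Kerensa each take $684,000; Freya's $684,000 share passes to Freya's issue; Vikram's $684,000 share passes to Vikram's issue; Elio's $684,000 share passes to Elio's issue.
Freya's share ($684,000) is divided into 3 shares of $228,000: Tamsin, Yara, and Dario each take $228,000.
Vikram's share ($684,000) is divided into 4 shares of $171,000: Niko, Quinn, Florian, and Una each take $171,000.
Elio's share ($684,000) is divided into 3 shares of $228,000: Ines, Quentin, and Qadir each take $228,000.

Una receives $171,000.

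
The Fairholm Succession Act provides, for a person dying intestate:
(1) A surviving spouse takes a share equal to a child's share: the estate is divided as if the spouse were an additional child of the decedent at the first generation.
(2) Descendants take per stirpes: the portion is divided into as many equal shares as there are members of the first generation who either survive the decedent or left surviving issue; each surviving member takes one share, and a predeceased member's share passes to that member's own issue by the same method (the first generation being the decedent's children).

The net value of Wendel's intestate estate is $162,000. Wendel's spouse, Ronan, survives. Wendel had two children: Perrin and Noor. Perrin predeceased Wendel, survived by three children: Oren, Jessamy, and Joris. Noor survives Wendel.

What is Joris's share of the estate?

Joris receives $18,000.

The spouse counts as an additional share at the children's level, so there are 3 primary shares of $54,000. Ronan takes one such share ($54,000).
The children's combined portion ($108,000) is divided into 2 shares of $54,000: Noor takes $54,000; Perrin's $54,000 share passes to Perrin's issue.
Perrin's share ($54,000) is divided into 3 shares of $18,000: Oren, Jessamy, and Joris each take $18,000.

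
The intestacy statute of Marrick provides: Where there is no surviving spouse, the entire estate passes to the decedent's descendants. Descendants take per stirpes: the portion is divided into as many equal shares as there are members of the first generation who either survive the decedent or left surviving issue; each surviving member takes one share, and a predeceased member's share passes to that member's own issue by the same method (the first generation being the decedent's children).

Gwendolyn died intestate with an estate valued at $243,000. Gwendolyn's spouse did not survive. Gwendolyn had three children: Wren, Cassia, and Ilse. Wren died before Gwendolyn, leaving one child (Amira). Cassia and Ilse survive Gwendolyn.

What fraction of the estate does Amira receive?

Amira receives 1/3 of the estate.

The entire $243,000 passes to the descendants.
That amount ($243,000) is divided into 3 shares of $81,000: Cassia and Ilse each take $81,000; Wren's $81,000 share passes to Wren's issue.
Wren's share ($81,000) passes entirely to Amira.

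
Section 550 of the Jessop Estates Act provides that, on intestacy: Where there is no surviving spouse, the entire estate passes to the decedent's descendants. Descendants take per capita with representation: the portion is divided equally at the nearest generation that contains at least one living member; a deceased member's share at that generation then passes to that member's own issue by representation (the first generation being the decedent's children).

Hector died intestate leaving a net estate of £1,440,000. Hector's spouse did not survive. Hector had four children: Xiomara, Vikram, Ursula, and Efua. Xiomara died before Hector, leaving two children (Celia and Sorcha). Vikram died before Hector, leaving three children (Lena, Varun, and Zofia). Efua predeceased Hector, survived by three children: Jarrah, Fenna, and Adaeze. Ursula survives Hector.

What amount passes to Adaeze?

Adaeze receives £120,000.

The entire £1,440,000 passes to the descendants.
That amount (£1,440,000) is divided into 4 shares of £360,000: Ursula takes £360,000; Xiomara's £360,000 share passes to Xiomara's issue; Vikram's £360,000 share passes to Vikram's issue; Efua's £360,000 share passes to Efua's issue.
Xiomara's share (£360,000) is divided into 2 shares of £180,000: Celia and Sorcha each take £180,000.
Vikram's share (£360,000) is divided into 3 shares of £120,000: Lena, Varun, and Zofia each take £120,000.
Efua's share (£360,000) is divided into 3 shares of £120,000: Jarrah, Fenna, and Adaeze each take £120,000.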